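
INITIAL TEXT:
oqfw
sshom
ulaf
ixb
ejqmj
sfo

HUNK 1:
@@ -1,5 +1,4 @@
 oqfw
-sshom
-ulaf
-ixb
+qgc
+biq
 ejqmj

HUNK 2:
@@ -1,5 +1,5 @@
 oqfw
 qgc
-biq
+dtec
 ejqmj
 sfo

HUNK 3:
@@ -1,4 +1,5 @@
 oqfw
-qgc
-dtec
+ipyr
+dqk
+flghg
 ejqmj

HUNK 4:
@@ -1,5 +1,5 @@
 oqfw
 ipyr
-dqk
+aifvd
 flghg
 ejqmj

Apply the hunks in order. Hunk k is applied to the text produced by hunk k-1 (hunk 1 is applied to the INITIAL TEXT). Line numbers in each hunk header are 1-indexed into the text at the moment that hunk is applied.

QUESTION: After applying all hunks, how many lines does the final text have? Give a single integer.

Hunk 1: at line 1 remove [sshom,ulaf,ixb] add [qgc,biq] -> 5 lines: oqfw qgc biq ejqmj sfo
Hunk 2: at line 1 remove [biq] add [dtec] -> 5 lines: oqfw qgc dtec ejqmj sfo
Hunk 3: at line 1 remove [qgc,dtec] add [ipyr,dqk,flghg] -> 6 lines: oqfw ipyr dqk flghg ejqmj sfo
Hunk 4: at line 1 remove [dqk] add [aifvd] -> 6 lines: oqfw ipyr aifvd flghg ejqmj sfo
Final line count: 6

Answer: 6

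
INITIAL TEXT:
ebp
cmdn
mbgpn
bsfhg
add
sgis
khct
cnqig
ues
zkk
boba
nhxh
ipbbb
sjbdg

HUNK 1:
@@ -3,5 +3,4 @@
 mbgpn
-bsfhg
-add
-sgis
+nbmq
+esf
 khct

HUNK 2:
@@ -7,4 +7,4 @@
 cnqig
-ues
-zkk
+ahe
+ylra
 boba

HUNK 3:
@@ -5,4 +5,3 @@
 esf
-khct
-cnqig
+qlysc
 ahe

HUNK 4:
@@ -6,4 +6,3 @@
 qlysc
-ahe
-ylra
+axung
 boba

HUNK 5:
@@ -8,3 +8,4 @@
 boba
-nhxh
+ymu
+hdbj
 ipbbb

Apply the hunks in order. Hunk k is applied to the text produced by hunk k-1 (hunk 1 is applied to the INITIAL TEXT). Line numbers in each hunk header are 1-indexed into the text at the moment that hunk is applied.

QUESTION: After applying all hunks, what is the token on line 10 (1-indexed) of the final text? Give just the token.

Answer: hdbj

Derivation:
Hunk 1: at line 3 remove [bsfhg,add,sgis] add [nbmq,esf] -> 13 lines: ebp cmdn mbgpn nbmq esf khct cnqig ues zkk boba nhxh ipbbb sjbdg
Hunk 2: at line 7 remove [ues,zkk] add [ahe,ylra] -> 13 lines: ebp cmdn mbgpn nbmq esf khct cnqig ahe ylra boba nhxh ipbbb sjbdg
Hunk 3: at line 5 remove [khct,cnqig] add [qlysc] -> 12 lines: ebp cmdn mbgpn nbmq esf qlysc ahe ylra boba nhxh ipbbb sjbdg
Hunk 4: at line 6 remove [ahe,ylra] add [axung] -> 11 lines: ebp cmdn mbgpn nbmq esf qlysc axung boba nhxh ipbbb sjbdg
Hunk 5: at line 8 remove [nhxh] add [ymu,hdbj] -> 12 lines: ebp cmdn mbgpn nbmq esf qlysc axung boba ymu hdbj ipbbb sjbdg
Final line 10: hdbj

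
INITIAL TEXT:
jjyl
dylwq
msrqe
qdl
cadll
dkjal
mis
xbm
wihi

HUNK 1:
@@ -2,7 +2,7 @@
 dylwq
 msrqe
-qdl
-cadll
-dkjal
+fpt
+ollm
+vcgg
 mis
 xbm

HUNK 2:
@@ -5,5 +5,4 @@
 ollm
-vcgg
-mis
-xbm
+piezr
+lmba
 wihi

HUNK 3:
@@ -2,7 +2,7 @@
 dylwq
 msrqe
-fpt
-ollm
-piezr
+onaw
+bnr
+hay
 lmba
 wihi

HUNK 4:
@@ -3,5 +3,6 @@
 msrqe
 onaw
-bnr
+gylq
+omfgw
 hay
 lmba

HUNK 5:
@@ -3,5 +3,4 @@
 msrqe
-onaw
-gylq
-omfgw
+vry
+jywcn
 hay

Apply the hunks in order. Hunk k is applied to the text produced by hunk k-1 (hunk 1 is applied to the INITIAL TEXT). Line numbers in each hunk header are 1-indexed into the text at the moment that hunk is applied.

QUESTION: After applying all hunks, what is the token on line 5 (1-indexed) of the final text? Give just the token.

Hunk 1: at line 2 remove [qdl,cadll,dkjal] add [fpt,ollm,vcgg] -> 9 lines: jjyl dylwq msrqe fpt ollm vcgg mis xbm wihi
Hunk 2: at line 5 remove [vcgg,mis,xbm] add [piezr,lmba] -> 8 lines: jjyl dylwq msrqe fpt ollm piezr lmba wihi
Hunk 3: at line 2 remove [fpt,ollm,piezr] add [onaw,bnr,hay] -> 8 lines: jjyl dylwq msrqe onaw bnr hay lmba wihi
Hunk 4: at line 3 remove [bnr] add [gylq,omfgw] -> 9 lines: jjyl dylwq msrqe onaw gylq omfgw hay lmba wihi
Hunk 5: at line 3 remove [onaw,gylq,omfgw] add [vry,jywcn] -> 8 lines: jjyl dylwq msrqe vry jywcn hay lmba wihi
Final line 5: jywcn

Answer: jywcn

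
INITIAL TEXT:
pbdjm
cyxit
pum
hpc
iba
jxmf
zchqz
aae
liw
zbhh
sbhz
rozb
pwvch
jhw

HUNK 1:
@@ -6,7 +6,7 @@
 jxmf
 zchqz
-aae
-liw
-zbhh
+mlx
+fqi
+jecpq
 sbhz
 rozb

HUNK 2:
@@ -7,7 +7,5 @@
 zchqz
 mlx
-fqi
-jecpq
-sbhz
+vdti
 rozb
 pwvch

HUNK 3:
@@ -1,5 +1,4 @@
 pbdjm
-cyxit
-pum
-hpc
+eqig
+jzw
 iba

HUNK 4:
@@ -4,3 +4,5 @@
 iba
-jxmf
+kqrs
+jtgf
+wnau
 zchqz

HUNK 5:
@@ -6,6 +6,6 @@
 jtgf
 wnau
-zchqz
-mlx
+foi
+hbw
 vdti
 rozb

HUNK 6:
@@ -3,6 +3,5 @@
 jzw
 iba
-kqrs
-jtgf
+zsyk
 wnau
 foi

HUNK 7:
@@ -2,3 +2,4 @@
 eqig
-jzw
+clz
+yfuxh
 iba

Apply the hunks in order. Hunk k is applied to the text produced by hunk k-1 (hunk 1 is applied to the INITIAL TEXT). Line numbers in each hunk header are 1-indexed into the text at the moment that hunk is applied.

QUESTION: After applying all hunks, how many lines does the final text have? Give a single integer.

Answer: 13

Derivation:
Hunk 1: at line 6 remove [aae,liw,zbhh] add [mlx,fqi,jecpq] -> 14 lines: pbdjm cyxit pum hpc iba jxmf zchqz mlx fqi jecpq sbhz rozb pwvch jhw
Hunk 2: at line 7 remove [fqi,jecpq,sbhz] add [vdti] -> 12 lines: pbdjm cyxit pum hpc iba jxmf zchqz mlx vdti rozb pwvch jhw
Hunk 3: at line 1 remove [cyxit,pum,hpc] add [eqig,jzw] -> 11 lines: pbdjm eqig jzw iba jxmf zchqz mlx vdti rozb pwvch jhw
Hunk 4: at line 4 remove [jxmf] add [kqrs,jtgf,wnau] -> 13 lines: pbdjm eqig jzw iba kqrs jtgf wnau zchqz mlx vdti rozb pwvch jhw
Hunk 5: at line 6 remove [zchqz,mlx] add [foi,hbw] -> 13 lines: pbdjm eqig jzw iba kqrs jtgf wnau foi hbw vdti rozb pwvch jhw
Hunk 6: at line 3 remove [kqrs,jtgf] add [zsyk] -> 12 lines: pbdjm eqig jzw iba zsyk wnau foi hbw vdti rozb pwvch jhw
Hunk 7: at line 2 remove [jzw] add [clz,yfuxh] -> 13 lines: pbdjm eqig clz yfuxh iba zsyk wnau foi hbw vdti rozb pwvch jhw
Final line count: 13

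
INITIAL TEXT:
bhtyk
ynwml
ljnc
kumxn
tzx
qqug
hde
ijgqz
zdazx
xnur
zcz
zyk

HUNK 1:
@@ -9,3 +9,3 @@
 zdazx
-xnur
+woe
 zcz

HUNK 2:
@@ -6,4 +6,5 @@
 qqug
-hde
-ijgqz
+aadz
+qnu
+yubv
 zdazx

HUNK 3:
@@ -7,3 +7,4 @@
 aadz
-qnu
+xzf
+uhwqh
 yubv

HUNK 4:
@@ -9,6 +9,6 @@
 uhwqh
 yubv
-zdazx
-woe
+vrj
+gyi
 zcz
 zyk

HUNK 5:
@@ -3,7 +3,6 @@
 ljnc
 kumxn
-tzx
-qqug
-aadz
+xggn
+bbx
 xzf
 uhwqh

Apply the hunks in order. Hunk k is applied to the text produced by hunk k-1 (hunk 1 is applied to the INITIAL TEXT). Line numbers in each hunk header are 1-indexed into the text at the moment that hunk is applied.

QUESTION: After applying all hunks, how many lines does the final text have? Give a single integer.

Hunk 1: at line 9 remove [xnur] add [woe] -> 12 lines: bhtyk ynwml ljnc kumxn tzx qqug hde ijgqz zdazx woe zcz zyk
Hunk 2: at line 6 remove [hde,ijgqz] add [aadz,qnu,yubv] -> 13 lines: bhtyk ynwml ljnc kumxn tzx qqug aadz qnu yubv zdazx woe zcz zyk
Hunk 3: at line 7 remove [qnu] add [xzf,uhwqh] -> 14 lines: bhtyk ynwml ljnc kumxn tzx qqug aadz xzf uhwqh yubv zdazx woe zcz zyk
Hunk 4: at line 9 remove [zdazx,woe] add [vrj,gyi] -> 14 lines: bhtyk ynwml ljnc kumxn tzx qqug aadz xzf uhwqh yubv vrj gyi zcz zyk
Hunk 5: at line 3 remove [tzx,qqug,aadz] add [xggn,bbx] -> 13 lines: bhtyk ynwml ljnc kumxn xggn bbx xzf uhwqh yubv vrj gyi zcz zyk
Final line count: 13

Answer: 13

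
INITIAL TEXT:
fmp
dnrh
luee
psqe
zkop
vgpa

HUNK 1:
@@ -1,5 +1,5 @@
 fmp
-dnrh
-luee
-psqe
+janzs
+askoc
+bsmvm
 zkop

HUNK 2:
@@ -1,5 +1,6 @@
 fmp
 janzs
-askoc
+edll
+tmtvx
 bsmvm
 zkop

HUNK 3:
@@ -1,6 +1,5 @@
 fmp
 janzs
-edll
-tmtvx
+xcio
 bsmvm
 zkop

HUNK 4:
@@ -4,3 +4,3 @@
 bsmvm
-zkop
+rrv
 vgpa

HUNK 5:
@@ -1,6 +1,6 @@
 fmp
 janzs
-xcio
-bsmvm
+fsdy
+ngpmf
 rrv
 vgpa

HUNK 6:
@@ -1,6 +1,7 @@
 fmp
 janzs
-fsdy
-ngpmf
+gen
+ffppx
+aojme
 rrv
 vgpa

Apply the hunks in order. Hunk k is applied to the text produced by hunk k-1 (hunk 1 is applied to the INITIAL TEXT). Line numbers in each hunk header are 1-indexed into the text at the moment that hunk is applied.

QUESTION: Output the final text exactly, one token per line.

Answer: fmp
janzs
gen
ffppx
aojme
rrv
vgpa

Derivation:
Hunk 1: at line 1 remove [dnrh,luee,psqe] add [janzs,askoc,bsmvm] -> 6 lines: fmp janzs askoc bsmvm zkop vgpa
Hunk 2: at line 1 remove [askoc] add [edll,tmtvx] -> 7 lines: fmp janzs edll tmtvx bsmvm zkop vgpa
Hunk 3: at line 1 remove [edll,tmtvx] add [xcio] -> 6 lines: fmp janzs xcio bsmvm zkop vgpa
Hunk 4: at line 4 remove [zkop] add [rrv] -> 6 lines: fmp janzs xcio bsmvm rrv vgpa
Hunk 5: at line 1 remove [xcio,bsmvm] add [fsdy,ngpmf] -> 6 lines: fmp janzs fsdy ngpmf rrv vgpa
Hunk 6: at line 1 remove [fsdy,ngpmf] add [gen,ffppx,aojme] -> 7 lines: fmp janzs gen ffppx aojme rrv vgpa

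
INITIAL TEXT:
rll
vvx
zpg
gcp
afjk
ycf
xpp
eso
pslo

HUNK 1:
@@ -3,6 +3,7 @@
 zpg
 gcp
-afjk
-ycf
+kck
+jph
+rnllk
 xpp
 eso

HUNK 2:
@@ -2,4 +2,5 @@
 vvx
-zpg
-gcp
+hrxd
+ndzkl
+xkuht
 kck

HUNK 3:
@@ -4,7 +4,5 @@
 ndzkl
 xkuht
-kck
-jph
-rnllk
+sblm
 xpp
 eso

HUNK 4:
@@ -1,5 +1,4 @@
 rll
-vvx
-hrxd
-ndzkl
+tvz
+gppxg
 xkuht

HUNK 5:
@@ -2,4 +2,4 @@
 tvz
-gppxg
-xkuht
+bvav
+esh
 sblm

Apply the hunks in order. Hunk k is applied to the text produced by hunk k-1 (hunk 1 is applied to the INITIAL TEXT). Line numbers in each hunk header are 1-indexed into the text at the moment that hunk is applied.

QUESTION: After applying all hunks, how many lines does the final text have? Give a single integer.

Hunk 1: at line 3 remove [afjk,ycf] add [kck,jph,rnllk] -> 10 lines: rll vvx zpg gcp kck jph rnllk xpp eso pslo
Hunk 2: at line 2 remove [zpg,gcp] add [hrxd,ndzkl,xkuht] -> 11 lines: rll vvx hrxd ndzkl xkuht kck jph rnllk xpp eso pslo
Hunk 3: at line 4 remove [kck,jph,rnllk] add [sblm] -> 9 lines: rll vvx hrxd ndzkl xkuht sblm xpp eso pslo
Hunk 4: at line 1 remove [vvx,hrxd,ndzkl] add [tvz,gppxg] -> 8 lines: rll tvz gppxg xkuht sblm xpp eso pslo
Hunk 5: at line 2 remove [gppxg,xkuht] add [bvav,esh] -> 8 lines: rll tvz bvav esh sblm xpp eso pslo
Final line count: 8

Answer: 8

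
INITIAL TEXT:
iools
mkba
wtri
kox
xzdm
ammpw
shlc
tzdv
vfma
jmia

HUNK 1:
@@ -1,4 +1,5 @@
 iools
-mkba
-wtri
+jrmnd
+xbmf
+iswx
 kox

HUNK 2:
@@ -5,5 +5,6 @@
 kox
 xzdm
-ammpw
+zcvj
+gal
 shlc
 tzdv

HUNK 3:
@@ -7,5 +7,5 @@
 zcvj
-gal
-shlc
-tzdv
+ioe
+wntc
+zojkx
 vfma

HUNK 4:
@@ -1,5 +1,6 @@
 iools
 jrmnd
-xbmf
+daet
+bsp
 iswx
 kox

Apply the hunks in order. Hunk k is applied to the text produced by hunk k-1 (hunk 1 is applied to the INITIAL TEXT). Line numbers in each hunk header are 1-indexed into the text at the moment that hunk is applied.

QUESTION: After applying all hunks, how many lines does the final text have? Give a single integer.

Answer: 13

Derivation:
Hunk 1: at line 1 remove [mkba,wtri] add [jrmnd,xbmf,iswx] -> 11 lines: iools jrmnd xbmf iswx kox xzdm ammpw shlc tzdv vfma jmia
Hunk 2: at line 5 remove [ammpw] add [zcvj,gal] -> 12 lines: iools jrmnd xbmf iswx kox xzdm zcvj gal shlc tzdv vfma jmia
Hunk 3: at line 7 remove [gal,shlc,tzdv] add [ioe,wntc,zojkx] -> 12 lines: iools jrmnd xbmf iswx kox xzdm zcvj ioe wntc zojkx vfma jmia
Hunk 4: at line 1 remove [xbmf] add [daet,bsp] -> 13 lines: iools jrmnd daet bsp iswx kox xzdm zcvj ioe wntc zojkx vfma jmia
Final line count: 13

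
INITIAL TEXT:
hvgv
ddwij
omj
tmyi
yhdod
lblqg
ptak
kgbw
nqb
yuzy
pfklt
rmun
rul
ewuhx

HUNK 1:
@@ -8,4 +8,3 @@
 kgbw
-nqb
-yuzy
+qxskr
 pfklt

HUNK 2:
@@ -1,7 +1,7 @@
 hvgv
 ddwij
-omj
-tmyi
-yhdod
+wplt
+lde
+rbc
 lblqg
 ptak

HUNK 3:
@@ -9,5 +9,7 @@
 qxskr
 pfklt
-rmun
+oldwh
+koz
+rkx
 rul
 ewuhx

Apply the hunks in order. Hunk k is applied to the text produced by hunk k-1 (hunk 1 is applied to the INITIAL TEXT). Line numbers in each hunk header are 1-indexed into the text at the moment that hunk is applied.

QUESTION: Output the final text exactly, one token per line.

Hunk 1: at line 8 remove [nqb,yuzy] add [qxskr] -> 13 lines: hvgv ddwij omj tmyi yhdod lblqg ptak kgbw qxskr pfklt rmun rul ewuhx
Hunk 2: at line 1 remove [omj,tmyi,yhdod] add [wplt,lde,rbc] -> 13 lines: hvgv ddwij wplt lde rbc lblqg ptak kgbw qxskr pfklt rmun rul ewuhx
Hunk 3: at line 9 remove [rmun] add [oldwh,koz,rkx] -> 15 lines: hvgv ddwij wplt lde rbc lblqg ptak kgbw qxskr pfklt oldwh koz rkx rul ewuhx

Answer: hvgv
ddwij
wplt
lde
rbc
lblqg
ptak
kgbw
qxskr
pfklt
oldwh
koz
rkx
rul
ewuhx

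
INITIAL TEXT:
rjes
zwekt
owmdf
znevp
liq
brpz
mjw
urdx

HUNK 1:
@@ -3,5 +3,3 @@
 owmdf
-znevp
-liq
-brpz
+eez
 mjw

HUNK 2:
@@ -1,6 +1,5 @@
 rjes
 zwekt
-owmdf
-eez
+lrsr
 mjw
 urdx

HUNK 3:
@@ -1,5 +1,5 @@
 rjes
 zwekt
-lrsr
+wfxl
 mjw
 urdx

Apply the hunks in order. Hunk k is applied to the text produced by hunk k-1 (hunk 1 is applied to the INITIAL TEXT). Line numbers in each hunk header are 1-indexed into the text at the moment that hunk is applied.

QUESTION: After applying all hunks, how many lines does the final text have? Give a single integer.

Answer: 5

Derivation:
Hunk 1: at line 3 remove [znevp,liq,brpz] add [eez] -> 6 lines: rjes zwekt owmdf eez mjw urdx
Hunk 2: at line 1 remove [owmdf,eez] add [lrsr] -> 5 lines: rjes zwekt lrsr mjw urdx
Hunk 3: at line 1 remove [lrsr] add [wfxl] -> 5 lines: rjes zwekt wfxl mjw urdx
Final line count: 5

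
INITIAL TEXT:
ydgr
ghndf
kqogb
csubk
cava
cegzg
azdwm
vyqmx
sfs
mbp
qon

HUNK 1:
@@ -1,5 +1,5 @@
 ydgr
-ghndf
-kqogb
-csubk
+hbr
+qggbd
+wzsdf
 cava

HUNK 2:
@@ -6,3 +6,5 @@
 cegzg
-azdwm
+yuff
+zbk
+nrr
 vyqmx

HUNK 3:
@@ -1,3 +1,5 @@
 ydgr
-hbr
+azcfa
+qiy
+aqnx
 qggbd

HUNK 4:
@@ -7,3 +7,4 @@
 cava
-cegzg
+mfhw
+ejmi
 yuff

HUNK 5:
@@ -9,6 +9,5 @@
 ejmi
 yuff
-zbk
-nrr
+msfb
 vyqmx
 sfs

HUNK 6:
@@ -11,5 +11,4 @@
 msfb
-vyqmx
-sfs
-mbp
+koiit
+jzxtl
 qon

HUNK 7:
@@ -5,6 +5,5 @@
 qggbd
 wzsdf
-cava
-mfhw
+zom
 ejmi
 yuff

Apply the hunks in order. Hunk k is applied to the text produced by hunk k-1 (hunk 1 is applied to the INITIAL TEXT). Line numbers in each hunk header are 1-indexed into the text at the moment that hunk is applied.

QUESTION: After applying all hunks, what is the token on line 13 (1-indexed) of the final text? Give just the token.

Hunk 1: at line 1 remove [ghndf,kqogb,csubk] add [hbr,qggbd,wzsdf] -> 11 lines: ydgr hbr qggbd wzsdf cava cegzg azdwm vyqmx sfs mbp qon
Hunk 2: at line 6 remove [azdwm] add [yuff,zbk,nrr] -> 13 lines: ydgr hbr qggbd wzsdf cava cegzg yuff zbk nrr vyqmx sfs mbp qon
Hunk 3: at line 1 remove [hbr] add [azcfa,qiy,aqnx] -> 15 lines: ydgr azcfa qiy aqnx qggbd wzsdf cava cegzg yuff zbk nrr vyqmx sfs mbp qon
Hunk 4: at line 7 remove [cegzg] add [mfhw,ejmi] -> 16 lines: ydgr azcfa qiy aqnx qggbd wzsdf cava mfhw ejmi yuff zbk nrr vyqmx sfs mbp qon
Hunk 5: at line 9 remove [zbk,nrr] add [msfb] -> 15 lines: ydgr azcfa qiy aqnx qggbd wzsdf cava mfhw ejmi yuff msfb vyqmx sfs mbp qon
Hunk 6: at line 11 remove [vyqmx,sfs,mbp] add [koiit,jzxtl] -> 14 lines: ydgr azcfa qiy aqnx qggbd wzsdf cava mfhw ejmi yuff msfb koiit jzxtl qon
Hunk 7: at line 5 remove [cava,mfhw] add [zom] -> 13 lines: ydgr azcfa qiy aqnx qggbd wzsdf zom ejmi yuff msfb koiit jzxtl qon
Final line 13: qon

Answer: qon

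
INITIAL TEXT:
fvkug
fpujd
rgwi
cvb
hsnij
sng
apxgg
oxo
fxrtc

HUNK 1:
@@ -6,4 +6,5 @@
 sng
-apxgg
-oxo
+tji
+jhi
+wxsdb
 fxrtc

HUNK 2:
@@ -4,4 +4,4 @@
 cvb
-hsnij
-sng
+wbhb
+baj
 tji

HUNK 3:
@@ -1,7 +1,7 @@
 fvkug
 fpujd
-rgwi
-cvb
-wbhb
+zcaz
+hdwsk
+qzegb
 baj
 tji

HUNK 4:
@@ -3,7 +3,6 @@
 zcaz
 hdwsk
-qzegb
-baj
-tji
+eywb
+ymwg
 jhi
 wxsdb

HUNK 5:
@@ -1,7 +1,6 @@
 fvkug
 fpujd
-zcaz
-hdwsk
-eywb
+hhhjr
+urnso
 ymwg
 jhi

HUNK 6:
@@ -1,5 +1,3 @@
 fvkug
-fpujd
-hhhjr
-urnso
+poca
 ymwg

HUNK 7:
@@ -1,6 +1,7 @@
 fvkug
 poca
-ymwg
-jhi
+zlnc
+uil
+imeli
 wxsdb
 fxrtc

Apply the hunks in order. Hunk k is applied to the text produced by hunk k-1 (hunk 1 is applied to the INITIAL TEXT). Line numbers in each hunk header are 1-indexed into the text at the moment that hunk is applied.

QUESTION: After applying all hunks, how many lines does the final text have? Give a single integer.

Hunk 1: at line 6 remove [apxgg,oxo] add [tji,jhi,wxsdb] -> 10 lines: fvkug fpujd rgwi cvb hsnij sng tji jhi wxsdb fxrtc
Hunk 2: at line 4 remove [hsnij,sng] add [wbhb,baj] -> 10 lines: fvkug fpujd rgwi cvb wbhb baj tji jhi wxsdb fxrtc
Hunk 3: at line 1 remove [rgwi,cvb,wbhb] add [zcaz,hdwsk,qzegb] -> 10 lines: fvkug fpujd zcaz hdwsk qzegb baj tji jhi wxsdb fxrtc
Hunk 4: at line 3 remove [qzegb,baj,tji] add [eywb,ymwg] -> 9 lines: fvkug fpujd zcaz hdwsk eywb ymwg jhi wxsdb fxrtc
Hunk 5: at line 1 remove [zcaz,hdwsk,eywb] add [hhhjr,urnso] -> 8 lines: fvkug fpujd hhhjr urnso ymwg jhi wxsdb fxrtc
Hunk 6: at line 1 remove [fpujd,hhhjr,urnso] add [poca] -> 6 lines: fvkug poca ymwg jhi wxsdb fxrtc
Hunk 7: at line 1 remove [ymwg,jhi] add [zlnc,uil,imeli] -> 7 lines: fvkug poca zlnc uil imeli wxsdb fxrtc
Final line count: 7

Answer: 7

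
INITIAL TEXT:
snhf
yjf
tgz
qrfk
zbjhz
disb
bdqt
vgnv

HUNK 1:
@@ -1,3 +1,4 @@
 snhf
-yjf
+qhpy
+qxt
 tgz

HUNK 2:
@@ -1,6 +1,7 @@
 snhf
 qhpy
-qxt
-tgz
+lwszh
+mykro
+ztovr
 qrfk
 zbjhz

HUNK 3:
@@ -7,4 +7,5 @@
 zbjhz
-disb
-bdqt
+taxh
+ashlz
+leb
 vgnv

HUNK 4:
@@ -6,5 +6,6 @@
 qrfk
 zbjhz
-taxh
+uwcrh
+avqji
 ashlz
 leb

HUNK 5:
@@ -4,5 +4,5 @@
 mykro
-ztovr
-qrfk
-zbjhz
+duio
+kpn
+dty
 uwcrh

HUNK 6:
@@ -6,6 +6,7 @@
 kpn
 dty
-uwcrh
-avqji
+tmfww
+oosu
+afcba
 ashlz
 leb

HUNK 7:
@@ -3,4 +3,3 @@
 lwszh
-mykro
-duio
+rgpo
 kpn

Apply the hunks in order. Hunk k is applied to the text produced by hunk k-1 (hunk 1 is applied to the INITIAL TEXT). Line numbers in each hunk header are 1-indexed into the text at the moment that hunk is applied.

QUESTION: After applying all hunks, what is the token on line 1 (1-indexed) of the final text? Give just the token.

Answer: snhf

Derivation:
Hunk 1: at line 1 remove [yjf] add [qhpy,qxt] -> 9 lines: snhf qhpy qxt tgz qrfk zbjhz disb bdqt vgnv
Hunk 2: at line 1 remove [qxt,tgz] add [lwszh,mykro,ztovr] -> 10 lines: snhf qhpy lwszh mykro ztovr qrfk zbjhz disb bdqt vgnv
Hunk 3: at line 7 remove [disb,bdqt] add [taxh,ashlz,leb] -> 11 lines: snhf qhpy lwszh mykro ztovr qrfk zbjhz taxh ashlz leb vgnv
Hunk 4: at line 6 remove [taxh] add [uwcrh,avqji] -> 12 lines: snhf qhpy lwszh mykro ztovr qrfk zbjhz uwcrh avqji ashlz leb vgnv
Hunk 5: at line 4 remove [ztovr,qrfk,zbjhz] add [duio,kpn,dty] -> 12 lines: snhf qhpy lwszh mykro duio kpn dty uwcrh avqji ashlz leb vgnv
Hunk 6: at line 6 remove [uwcrh,avqji] add [tmfww,oosu,afcba] -> 13 lines: snhf qhpy lwszh mykro duio kpn dty tmfww oosu afcba ashlz leb vgnv
Hunk 7: at line 3 remove [mykro,duio] add [rgpo] -> 12 lines: snhf qhpy lwszh rgpo kpn dty tmfww oosu afcba ashlz leb vgnv
Final line 1: snhf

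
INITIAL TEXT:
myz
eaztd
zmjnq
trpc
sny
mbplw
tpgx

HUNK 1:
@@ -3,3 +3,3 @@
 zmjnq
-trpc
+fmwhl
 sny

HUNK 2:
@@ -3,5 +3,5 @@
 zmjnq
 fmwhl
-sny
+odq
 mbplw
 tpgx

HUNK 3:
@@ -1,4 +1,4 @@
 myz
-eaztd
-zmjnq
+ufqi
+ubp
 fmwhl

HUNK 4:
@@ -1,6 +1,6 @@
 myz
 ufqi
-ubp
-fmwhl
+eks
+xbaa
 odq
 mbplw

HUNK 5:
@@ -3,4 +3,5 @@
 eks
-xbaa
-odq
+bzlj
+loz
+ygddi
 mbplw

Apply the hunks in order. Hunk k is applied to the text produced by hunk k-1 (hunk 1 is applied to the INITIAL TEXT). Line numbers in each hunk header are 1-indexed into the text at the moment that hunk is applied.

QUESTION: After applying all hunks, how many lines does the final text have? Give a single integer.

Hunk 1: at line 3 remove [trpc] add [fmwhl] -> 7 lines: myz eaztd zmjnq fmwhl sny mbplw tpgx
Hunk 2: at line 3 remove [sny] add [odq] -> 7 lines: myz eaztd zmjnq fmwhl odq mbplw tpgx
Hunk 3: at line 1 remove [eaztd,zmjnq] add [ufqi,ubp] -> 7 lines: myz ufqi ubp fmwhl odq mbplw tpgx
Hunk 4: at line 1 remove [ubp,fmwhl] add [eks,xbaa] -> 7 lines: myz ufqi eks xbaa odq mbplw tpgx
Hunk 5: at line 3 remove [xbaa,odq] add [bzlj,loz,ygddi] -> 8 lines: myz ufqi eks bzlj loz ygddi mbplw tpgx
Final line count: 8

Answer: 8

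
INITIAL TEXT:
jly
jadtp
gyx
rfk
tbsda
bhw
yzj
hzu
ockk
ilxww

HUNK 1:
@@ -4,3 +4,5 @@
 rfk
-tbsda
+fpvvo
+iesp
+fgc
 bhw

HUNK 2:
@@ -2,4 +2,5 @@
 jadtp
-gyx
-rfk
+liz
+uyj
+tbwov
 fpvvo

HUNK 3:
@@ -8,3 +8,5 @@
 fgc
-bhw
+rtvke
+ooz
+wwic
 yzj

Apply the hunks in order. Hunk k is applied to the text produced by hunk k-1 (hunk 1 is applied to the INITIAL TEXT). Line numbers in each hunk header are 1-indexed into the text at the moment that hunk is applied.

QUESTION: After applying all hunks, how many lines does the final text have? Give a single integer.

Answer: 15

Derivation:
Hunk 1: at line 4 remove [tbsda] add [fpvvo,iesp,fgc] -> 12 lines: jly jadtp gyx rfk fpvvo iesp fgc bhw yzj hzu ockk ilxww
Hunk 2: at line 2 remove [gyx,rfk] add [liz,uyj,tbwov] -> 13 lines: jly jadtp liz uyj tbwov fpvvo iesp fgc bhw yzj hzu ockk ilxww
Hunk 3: at line 8 remove [bhw] add [rtvke,ooz,wwic] -> 15 lines: jly jadtp liz uyj tbwov fpvvo iesp fgc rtvke ooz wwic yzj hzu ockk ilxww
Final line count: 15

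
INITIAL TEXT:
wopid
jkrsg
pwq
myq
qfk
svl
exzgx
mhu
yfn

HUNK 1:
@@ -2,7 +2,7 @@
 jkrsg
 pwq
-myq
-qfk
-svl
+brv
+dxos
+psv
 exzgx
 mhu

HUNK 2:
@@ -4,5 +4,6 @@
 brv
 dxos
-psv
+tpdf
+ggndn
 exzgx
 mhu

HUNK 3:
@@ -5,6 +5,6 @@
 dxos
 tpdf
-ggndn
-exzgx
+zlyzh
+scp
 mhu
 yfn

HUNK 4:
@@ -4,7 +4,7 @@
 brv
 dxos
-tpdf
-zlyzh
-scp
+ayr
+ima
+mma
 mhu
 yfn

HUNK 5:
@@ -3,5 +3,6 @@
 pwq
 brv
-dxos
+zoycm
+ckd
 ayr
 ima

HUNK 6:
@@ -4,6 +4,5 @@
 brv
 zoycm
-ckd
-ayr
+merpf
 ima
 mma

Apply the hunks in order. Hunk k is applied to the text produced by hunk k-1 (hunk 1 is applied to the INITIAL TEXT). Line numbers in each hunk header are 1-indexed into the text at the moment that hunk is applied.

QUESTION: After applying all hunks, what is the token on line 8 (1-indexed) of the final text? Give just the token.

Answer: mma

Derivation:
Hunk 1: at line 2 remove [myq,qfk,svl] add [brv,dxos,psv] -> 9 lines: wopid jkrsg pwq brv dxos psv exzgx mhu yfn
Hunk 2: at line 4 remove [psv] add [tpdf,ggndn] -> 10 lines: wopid jkrsg pwq brv dxos tpdf ggndn exzgx mhu yfn
Hunk 3: at line 5 remove [ggndn,exzgx] add [zlyzh,scp] -> 10 lines: wopid jkrsg pwq brv dxos tpdf zlyzh scp mhu yfn
Hunk 4: at line 4 remove [tpdf,zlyzh,scp] add [ayr,ima,mma] -> 10 lines: wopid jkrsg pwq brv dxos ayr ima mma mhu yfn
Hunk 5: at line 3 remove [dxos] add [zoycm,ckd] -> 11 lines: wopid jkrsg pwq brv zoycm ckd ayr ima mma mhu yfn
Hunk 6: at line 4 remove [ckd,ayr] add [merpf] -> 10 lines: wopid jkrsg pwq brv zoycm merpf ima mma mhu yfn
Final line 8: mma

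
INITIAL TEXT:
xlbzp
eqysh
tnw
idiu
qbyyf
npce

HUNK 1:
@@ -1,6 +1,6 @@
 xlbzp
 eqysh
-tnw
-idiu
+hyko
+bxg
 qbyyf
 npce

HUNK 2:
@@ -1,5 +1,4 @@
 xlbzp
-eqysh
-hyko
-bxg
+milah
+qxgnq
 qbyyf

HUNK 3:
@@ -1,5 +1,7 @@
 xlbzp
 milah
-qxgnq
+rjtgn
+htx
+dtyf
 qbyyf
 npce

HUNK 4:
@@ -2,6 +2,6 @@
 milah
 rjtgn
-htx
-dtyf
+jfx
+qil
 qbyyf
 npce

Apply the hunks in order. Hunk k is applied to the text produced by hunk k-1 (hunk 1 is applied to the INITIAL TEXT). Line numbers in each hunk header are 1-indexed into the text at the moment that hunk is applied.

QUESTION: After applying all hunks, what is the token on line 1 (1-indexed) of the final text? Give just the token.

Answer: xlbzp

Derivation:
Hunk 1: at line 1 remove [tnw,idiu] add [hyko,bxg] -> 6 lines: xlbzp eqysh hyko bxg qbyyf npce
Hunk 2: at line 1 remove [eqysh,hyko,bxg] add [milah,qxgnq] -> 5 lines: xlbzp milah qxgnq qbyyf npce
Hunk 3: at line 1 remove [qxgnq] add [rjtgn,htx,dtyf] -> 7 lines: xlbzp milah rjtgn htx dtyf qbyyf npce
Hunk 4: at line 2 remove [htx,dtyf] add [jfx,qil] -> 7 lines: xlbzp milah rjtgn jfx qil qbyyf npce
Final line 1: xlbzp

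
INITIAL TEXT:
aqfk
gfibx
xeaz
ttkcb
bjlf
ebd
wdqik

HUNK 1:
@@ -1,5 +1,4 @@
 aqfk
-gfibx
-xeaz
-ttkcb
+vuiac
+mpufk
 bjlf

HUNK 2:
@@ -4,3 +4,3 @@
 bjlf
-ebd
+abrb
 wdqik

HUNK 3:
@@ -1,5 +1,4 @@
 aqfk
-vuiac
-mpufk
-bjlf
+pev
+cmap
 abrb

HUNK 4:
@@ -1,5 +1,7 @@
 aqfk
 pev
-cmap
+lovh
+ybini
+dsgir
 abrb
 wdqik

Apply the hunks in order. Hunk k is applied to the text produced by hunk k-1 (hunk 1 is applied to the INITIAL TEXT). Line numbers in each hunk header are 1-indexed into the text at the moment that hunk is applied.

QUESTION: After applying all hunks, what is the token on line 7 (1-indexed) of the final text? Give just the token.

Hunk 1: at line 1 remove [gfibx,xeaz,ttkcb] add [vuiac,mpufk] -> 6 lines: aqfk vuiac mpufk bjlf ebd wdqik
Hunk 2: at line 4 remove [ebd] add [abrb] -> 6 lines: aqfk vuiac mpufk bjlf abrb wdqik
Hunk 3: at line 1 remove [vuiac,mpufk,bjlf] add [pev,cmap] -> 5 lines: aqfk pev cmap abrb wdqik
Hunk 4: at line 1 remove [cmap] add [lovh,ybini,dsgir] -> 7 lines: aqfk pev lovh ybini dsgir abrb wdqik
Final line 7: wdqik

Answer: wdqik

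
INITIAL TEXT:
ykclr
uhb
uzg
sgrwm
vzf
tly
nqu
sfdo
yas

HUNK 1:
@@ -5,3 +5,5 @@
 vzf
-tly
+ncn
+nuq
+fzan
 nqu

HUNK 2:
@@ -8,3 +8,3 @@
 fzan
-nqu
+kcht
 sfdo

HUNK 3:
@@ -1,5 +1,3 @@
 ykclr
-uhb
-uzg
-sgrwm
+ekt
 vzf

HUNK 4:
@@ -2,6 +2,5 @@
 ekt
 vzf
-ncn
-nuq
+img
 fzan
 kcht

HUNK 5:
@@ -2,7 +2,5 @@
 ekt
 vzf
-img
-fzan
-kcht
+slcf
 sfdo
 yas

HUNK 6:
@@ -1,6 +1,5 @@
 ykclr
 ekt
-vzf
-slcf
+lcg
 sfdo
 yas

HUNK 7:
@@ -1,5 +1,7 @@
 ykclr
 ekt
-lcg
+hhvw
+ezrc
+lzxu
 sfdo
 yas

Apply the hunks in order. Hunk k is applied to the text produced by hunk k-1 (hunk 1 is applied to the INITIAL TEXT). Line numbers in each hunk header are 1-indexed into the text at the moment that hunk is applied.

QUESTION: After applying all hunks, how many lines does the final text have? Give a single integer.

Hunk 1: at line 5 remove [tly] add [ncn,nuq,fzan] -> 11 lines: ykclr uhb uzg sgrwm vzf ncn nuq fzan nqu sfdo yas
Hunk 2: at line 8 remove [nqu] add [kcht] -> 11 lines: ykclr uhb uzg sgrwm vzf ncn nuq fzan kcht sfdo yas
Hunk 3: at line 1 remove [uhb,uzg,sgrwm] add [ekt] -> 9 lines: ykclr ekt vzf ncn nuq fzan kcht sfdo yas
Hunk 4: at line 2 remove [ncn,nuq] add [img] -> 8 lines: ykclr ekt vzf img fzan kcht sfdo yas
Hunk 5: at line 2 remove [img,fzan,kcht] add [slcf] -> 6 lines: ykclr ekt vzf slcf sfdo yas
Hunk 6: at line 1 remove [vzf,slcf] add [lcg] -> 5 lines: ykclr ekt lcg sfdo yas
Hunk 7: at line 1 remove [lcg] add [hhvw,ezrc,lzxu] -> 7 lines: ykclr ekt hhvw ezrc lzxu sfdo yas
Final line count: 7

Answer: 7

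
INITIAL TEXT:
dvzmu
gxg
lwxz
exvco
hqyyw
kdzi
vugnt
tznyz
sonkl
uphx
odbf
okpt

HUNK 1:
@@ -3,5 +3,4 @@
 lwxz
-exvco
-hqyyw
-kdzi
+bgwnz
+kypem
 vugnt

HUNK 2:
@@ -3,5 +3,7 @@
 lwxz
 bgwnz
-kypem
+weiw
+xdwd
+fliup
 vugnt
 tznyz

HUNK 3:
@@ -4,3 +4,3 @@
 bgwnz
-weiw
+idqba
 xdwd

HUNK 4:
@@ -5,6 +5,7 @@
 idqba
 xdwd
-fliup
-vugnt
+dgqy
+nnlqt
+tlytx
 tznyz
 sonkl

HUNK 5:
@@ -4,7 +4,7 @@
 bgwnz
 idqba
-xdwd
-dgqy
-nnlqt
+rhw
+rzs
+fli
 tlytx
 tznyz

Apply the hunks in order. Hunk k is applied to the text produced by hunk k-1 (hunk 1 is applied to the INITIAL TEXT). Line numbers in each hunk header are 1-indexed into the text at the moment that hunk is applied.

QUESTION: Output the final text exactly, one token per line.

Answer: dvzmu
gxg
lwxz
bgwnz
idqba
rhw
rzs
fli
tlytx
tznyz
sonkl
uphx
odbf
okpt

Derivation:
Hunk 1: at line 3 remove [exvco,hqyyw,kdzi] add [bgwnz,kypem] -> 11 lines: dvzmu gxg lwxz bgwnz kypem vugnt tznyz sonkl uphx odbf okpt
Hunk 2: at line 3 remove [kypem] add [weiw,xdwd,fliup] -> 13 lines: dvzmu gxg lwxz bgwnz weiw xdwd fliup vugnt tznyz sonkl uphx odbf okpt
Hunk 3: at line 4 remove [weiw] add [idqba] -> 13 lines: dvzmu gxg lwxz bgwnz idqba xdwd fliup vugnt tznyz sonkl uphx odbf okpt
Hunk 4: at line 5 remove [fliup,vugnt] add [dgqy,nnlqt,tlytx] -> 14 lines: dvzmu gxg lwxz bgwnz idqba xdwd dgqy nnlqt tlytx tznyz sonkl uphx odbf okpt
Hunk 5: at line 4 remove [xdwd,dgqy,nnlqt] add [rhw,rzs,fli] -> 14 lines: dvzmu gxg lwxz bgwnz idqba rhw rzs fli tlytx tznyz sonkl uphx odbf okpt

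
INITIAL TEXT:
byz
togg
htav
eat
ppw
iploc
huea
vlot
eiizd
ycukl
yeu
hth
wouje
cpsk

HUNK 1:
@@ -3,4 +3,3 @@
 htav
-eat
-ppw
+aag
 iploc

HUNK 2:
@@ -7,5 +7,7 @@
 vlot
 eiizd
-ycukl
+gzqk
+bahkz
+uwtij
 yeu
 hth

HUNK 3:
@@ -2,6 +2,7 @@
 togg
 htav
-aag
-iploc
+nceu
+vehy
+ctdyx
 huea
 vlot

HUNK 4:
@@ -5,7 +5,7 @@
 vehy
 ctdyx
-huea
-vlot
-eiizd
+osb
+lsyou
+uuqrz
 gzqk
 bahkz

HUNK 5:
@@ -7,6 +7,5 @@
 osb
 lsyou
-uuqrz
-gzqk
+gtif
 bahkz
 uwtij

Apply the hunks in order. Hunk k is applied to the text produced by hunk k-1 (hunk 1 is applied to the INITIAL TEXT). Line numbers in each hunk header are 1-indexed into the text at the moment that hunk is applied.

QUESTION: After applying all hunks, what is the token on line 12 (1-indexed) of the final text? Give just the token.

Hunk 1: at line 3 remove [eat,ppw] add [aag] -> 13 lines: byz togg htav aag iploc huea vlot eiizd ycukl yeu hth wouje cpsk
Hunk 2: at line 7 remove [ycukl] add [gzqk,bahkz,uwtij] -> 15 lines: byz togg htav aag iploc huea vlot eiizd gzqk bahkz uwtij yeu hth wouje cpsk
Hunk 3: at line 2 remove [aag,iploc] add [nceu,vehy,ctdyx] -> 16 lines: byz togg htav nceu vehy ctdyx huea vlot eiizd gzqk bahkz uwtij yeu hth wouje cpsk
Hunk 4: at line 5 remove [huea,vlot,eiizd] add [osb,lsyou,uuqrz] -> 16 lines: byz togg htav nceu vehy ctdyx osb lsyou uuqrz gzqk bahkz uwtij yeu hth wouje cpsk
Hunk 5: at line 7 remove [uuqrz,gzqk] add [gtif] -> 15 lines: byz togg htav nceu vehy ctdyx osb lsyou gtif bahkz uwtij yeu hth wouje cpsk
Final line 12: yeu

Answer: yeu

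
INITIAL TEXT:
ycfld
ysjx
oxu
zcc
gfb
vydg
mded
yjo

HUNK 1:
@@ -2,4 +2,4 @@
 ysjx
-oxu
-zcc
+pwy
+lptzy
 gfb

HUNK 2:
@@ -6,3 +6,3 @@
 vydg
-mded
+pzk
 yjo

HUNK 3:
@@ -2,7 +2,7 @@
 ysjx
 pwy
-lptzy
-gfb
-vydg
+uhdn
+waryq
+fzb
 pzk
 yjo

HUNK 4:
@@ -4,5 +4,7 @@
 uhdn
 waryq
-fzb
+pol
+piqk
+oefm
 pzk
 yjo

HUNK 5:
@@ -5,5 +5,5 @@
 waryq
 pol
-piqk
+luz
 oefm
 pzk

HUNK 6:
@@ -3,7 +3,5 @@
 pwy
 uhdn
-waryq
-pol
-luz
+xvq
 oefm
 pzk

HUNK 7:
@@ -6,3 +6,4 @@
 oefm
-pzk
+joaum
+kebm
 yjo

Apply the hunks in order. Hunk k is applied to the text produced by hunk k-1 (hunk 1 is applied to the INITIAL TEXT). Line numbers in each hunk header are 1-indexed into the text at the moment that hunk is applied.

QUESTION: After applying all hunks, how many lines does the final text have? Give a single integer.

Answer: 9

Derivation:
Hunk 1: at line 2 remove [oxu,zcc] add [pwy,lptzy] -> 8 lines: ycfld ysjx pwy lptzy gfb vydg mded yjo
Hunk 2: at line 6 remove [mded] add [pzk] -> 8 lines: ycfld ysjx pwy lptzy gfb vydg pzk yjo
Hunk 3: at line 2 remove [lptzy,gfb,vydg] add [uhdn,waryq,fzb] -> 8 lines: ycfld ysjx pwy uhdn waryq fzb pzk yjo
Hunk 4: at line 4 remove [fzb] add [pol,piqk,oefm] -> 10 lines: ycfld ysjx pwy uhdn waryq pol piqk oefm pzk yjo
Hunk 5: at line 5 remove [piqk] add [luz] -> 10 lines: ycfld ysjx pwy uhdn waryq pol luz oefm pzk yjo
Hunk 6: at line 3 remove [waryq,pol,luz] add [xvq] -> 8 lines: ycfld ysjx pwy uhdn xvq oefm pzk yjo
Hunk 7: at line 6 remove [pzk] add [joaum,kebm] -> 9 lines: ycfld ysjx pwy uhdn xvq oefm joaum kebm yjo
Final line count: 9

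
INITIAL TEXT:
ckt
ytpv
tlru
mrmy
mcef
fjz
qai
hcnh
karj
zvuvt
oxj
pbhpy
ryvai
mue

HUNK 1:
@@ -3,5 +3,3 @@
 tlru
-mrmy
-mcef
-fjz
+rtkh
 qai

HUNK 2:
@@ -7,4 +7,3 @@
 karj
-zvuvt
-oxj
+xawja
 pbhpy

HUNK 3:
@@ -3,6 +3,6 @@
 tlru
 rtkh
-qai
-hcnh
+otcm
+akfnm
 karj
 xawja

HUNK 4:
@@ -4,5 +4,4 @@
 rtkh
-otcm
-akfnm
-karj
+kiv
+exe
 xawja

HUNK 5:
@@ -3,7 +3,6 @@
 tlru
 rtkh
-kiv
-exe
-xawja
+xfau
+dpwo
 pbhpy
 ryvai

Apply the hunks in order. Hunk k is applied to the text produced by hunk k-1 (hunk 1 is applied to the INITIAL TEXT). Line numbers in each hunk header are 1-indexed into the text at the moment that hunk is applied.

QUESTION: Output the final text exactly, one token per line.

Hunk 1: at line 3 remove [mrmy,mcef,fjz] add [rtkh] -> 12 lines: ckt ytpv tlru rtkh qai hcnh karj zvuvt oxj pbhpy ryvai mue
Hunk 2: at line 7 remove [zvuvt,oxj] add [xawja] -> 11 lines: ckt ytpv tlru rtkh qai hcnh karj xawja pbhpy ryvai mue
Hunk 3: at line 3 remove [qai,hcnh] add [otcm,akfnm] -> 11 lines: ckt ytpv tlru rtkh otcm akfnm karj xawja pbhpy ryvai mue
Hunk 4: at line 4 remove [otcm,akfnm,karj] add [kiv,exe] -> 10 lines: ckt ytpv tlru rtkh kiv exe xawja pbhpy ryvai mue
Hunk 5: at line 3 remove [kiv,exe,xawja] add [xfau,dpwo] -> 9 lines: ckt ytpv tlru rtkh xfau dpwo pbhpy ryvai mue

Answer: ckt
ytpv
tlru
rtkh
xfau
dpwo
pbhpy
ryvai
mue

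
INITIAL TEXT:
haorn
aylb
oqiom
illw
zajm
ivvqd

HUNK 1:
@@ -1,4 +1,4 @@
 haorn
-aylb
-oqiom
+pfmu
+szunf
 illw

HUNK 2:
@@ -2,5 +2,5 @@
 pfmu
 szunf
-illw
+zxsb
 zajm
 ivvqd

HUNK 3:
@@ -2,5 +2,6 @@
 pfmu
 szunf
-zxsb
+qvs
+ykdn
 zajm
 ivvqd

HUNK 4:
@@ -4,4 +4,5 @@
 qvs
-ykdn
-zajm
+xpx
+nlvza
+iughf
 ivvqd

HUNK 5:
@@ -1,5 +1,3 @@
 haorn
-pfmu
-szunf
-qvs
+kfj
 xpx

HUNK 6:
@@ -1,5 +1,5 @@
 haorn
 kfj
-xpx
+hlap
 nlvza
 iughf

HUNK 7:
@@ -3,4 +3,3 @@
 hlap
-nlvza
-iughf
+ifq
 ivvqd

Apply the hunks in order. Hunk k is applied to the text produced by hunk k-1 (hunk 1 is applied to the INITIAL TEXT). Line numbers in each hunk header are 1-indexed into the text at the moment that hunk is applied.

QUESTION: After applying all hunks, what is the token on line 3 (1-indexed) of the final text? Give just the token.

Answer: hlap

Derivation:
Hunk 1: at line 1 remove [aylb,oqiom] add [pfmu,szunf] -> 6 lines: haorn pfmu szunf illw zajm ivvqd
Hunk 2: at line 2 remove [illw] add [zxsb] -> 6 lines: haorn pfmu szunf zxsb zajm ivvqd
Hunk 3: at line 2 remove [zxsb] add [qvs,ykdn] -> 7 lines: haorn pfmu szunf qvs ykdn zajm ivvqd
Hunk 4: at line 4 remove [ykdn,zajm] add [xpx,nlvza,iughf] -> 8 lines: haorn pfmu szunf qvs xpx nlvza iughf ivvqd
Hunk 5: at line 1 remove [pfmu,szunf,qvs] add [kfj] -> 6 lines: haorn kfj xpx nlvza iughf ivvqd
Hunk 6: at line 1 remove [xpx] add [hlap] -> 6 lines: haorn kfj hlap nlvza iughf ivvqd
Hunk 7: at line 3 remove [nlvza,iughf] add [ifq] -> 5 lines: haorn kfj hlap ifq ivvqd
Final line 3: hlap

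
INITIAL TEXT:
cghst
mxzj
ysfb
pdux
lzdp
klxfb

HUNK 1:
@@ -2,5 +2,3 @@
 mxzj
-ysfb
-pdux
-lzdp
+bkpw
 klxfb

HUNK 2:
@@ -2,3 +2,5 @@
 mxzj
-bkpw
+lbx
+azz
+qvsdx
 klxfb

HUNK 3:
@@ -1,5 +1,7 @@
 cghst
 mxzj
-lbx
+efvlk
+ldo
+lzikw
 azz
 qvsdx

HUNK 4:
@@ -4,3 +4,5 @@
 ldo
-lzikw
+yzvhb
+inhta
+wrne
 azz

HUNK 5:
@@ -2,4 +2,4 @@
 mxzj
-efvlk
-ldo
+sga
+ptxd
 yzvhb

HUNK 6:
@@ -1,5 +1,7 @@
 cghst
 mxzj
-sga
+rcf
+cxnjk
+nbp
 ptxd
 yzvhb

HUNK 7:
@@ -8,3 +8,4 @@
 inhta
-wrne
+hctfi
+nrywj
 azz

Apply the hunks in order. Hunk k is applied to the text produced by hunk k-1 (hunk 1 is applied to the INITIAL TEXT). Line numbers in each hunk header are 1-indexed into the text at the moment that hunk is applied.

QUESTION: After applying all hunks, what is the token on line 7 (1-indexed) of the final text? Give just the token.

Answer: yzvhb

Derivation:
Hunk 1: at line 2 remove [ysfb,pdux,lzdp] add [bkpw] -> 4 lines: cghst mxzj bkpw klxfb
Hunk 2: at line 2 remove [bkpw] add [lbx,azz,qvsdx] -> 6 lines: cghst mxzj lbx azz qvsdx klxfb
Hunk 3: at line 1 remove [lbx] add [efvlk,ldo,lzikw] -> 8 lines: cghst mxzj efvlk ldo lzikw azz qvsdx klxfb
Hunk 4: at line 4 remove [lzikw] add [yzvhb,inhta,wrne] -> 10 lines: cghst mxzj efvlk ldo yzvhb inhta wrne azz qvsdx klxfb
Hunk 5: at line 2 remove [efvlk,ldo] add [sga,ptxd] -> 10 lines: cghst mxzj sga ptxd yzvhb inhta wrne azz qvsdx klxfb
Hunk 6: at line 1 remove [sga] add [rcf,cxnjk,nbp] -> 12 lines: cghst mxzj rcf cxnjk nbp ptxd yzvhb inhta wrne azz qvsdx klxfb
Hunk 7: at line 8 remove [wrne] add [hctfi,nrywj] -> 13 lines: cghst mxzj rcf cxnjk nbp ptxd yzvhb inhta hctfi nrywj azz qvsdx klxfb
Final line 7: yzvhb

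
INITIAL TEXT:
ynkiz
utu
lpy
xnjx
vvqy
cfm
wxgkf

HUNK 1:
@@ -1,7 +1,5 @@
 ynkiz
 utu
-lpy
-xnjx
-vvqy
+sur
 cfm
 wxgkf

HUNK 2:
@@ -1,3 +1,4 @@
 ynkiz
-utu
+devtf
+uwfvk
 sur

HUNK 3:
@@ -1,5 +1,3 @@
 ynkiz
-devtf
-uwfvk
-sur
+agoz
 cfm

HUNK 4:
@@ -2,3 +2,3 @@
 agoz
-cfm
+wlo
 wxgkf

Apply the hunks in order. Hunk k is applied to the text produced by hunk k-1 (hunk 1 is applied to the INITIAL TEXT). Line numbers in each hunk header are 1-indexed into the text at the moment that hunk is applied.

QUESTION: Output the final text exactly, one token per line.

Hunk 1: at line 1 remove [lpy,xnjx,vvqy] add [sur] -> 5 lines: ynkiz utu sur cfm wxgkf
Hunk 2: at line 1 remove [utu] add [devtf,uwfvk] -> 6 lines: ynkiz devtf uwfvk sur cfm wxgkf
Hunk 3: at line 1 remove [devtf,uwfvk,sur] add [agoz] -> 4 lines: ynkiz agoz cfm wxgkf
Hunk 4: at line 2 remove [cfm] add [wlo] -> 4 lines: ynkiz agoz wlo wxgkf

Answer: ynkiz
agoz
wlo
wxgkf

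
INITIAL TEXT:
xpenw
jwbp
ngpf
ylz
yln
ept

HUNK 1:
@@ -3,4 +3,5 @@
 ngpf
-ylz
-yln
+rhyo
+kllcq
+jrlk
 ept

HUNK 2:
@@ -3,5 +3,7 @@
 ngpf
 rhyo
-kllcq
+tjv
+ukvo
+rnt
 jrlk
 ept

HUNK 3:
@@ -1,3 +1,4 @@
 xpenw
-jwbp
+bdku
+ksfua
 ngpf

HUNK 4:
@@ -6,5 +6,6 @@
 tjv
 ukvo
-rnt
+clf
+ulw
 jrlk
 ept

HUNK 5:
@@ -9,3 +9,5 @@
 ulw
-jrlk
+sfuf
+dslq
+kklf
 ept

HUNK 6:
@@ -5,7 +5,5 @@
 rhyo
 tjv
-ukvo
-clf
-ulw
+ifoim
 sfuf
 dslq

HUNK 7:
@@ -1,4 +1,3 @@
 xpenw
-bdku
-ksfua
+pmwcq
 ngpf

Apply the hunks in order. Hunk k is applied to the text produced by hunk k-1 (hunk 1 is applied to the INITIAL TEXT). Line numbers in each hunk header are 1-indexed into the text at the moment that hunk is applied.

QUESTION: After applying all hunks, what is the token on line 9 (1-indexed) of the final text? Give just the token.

Hunk 1: at line 3 remove [ylz,yln] add [rhyo,kllcq,jrlk] -> 7 lines: xpenw jwbp ngpf rhyo kllcq jrlk ept
Hunk 2: at line 3 remove [kllcq] add [tjv,ukvo,rnt] -> 9 lines: xpenw jwbp ngpf rhyo tjv ukvo rnt jrlk ept
Hunk 3: at line 1 remove [jwbp] add [bdku,ksfua] -> 10 lines: xpenw bdku ksfua ngpf rhyo tjv ukvo rnt jrlk ept
Hunk 4: at line 6 remove [rnt] add [clf,ulw] -> 11 lines: xpenw bdku ksfua ngpf rhyo tjv ukvo clf ulw jrlk ept
Hunk 5: at line 9 remove [jrlk] add [sfuf,dslq,kklf] -> 13 lines: xpenw bdku ksfua ngpf rhyo tjv ukvo clf ulw sfuf dslq kklf ept
Hunk 6: at line 5 remove [ukvo,clf,ulw] add [ifoim] -> 11 lines: xpenw bdku ksfua ngpf rhyo tjv ifoim sfuf dslq kklf ept
Hunk 7: at line 1 remove [bdku,ksfua] add [pmwcq] -> 10 lines: xpenw pmwcq ngpf rhyo tjv ifoim sfuf dslq kklf ept
Final line 9: kklf

Answer: kklf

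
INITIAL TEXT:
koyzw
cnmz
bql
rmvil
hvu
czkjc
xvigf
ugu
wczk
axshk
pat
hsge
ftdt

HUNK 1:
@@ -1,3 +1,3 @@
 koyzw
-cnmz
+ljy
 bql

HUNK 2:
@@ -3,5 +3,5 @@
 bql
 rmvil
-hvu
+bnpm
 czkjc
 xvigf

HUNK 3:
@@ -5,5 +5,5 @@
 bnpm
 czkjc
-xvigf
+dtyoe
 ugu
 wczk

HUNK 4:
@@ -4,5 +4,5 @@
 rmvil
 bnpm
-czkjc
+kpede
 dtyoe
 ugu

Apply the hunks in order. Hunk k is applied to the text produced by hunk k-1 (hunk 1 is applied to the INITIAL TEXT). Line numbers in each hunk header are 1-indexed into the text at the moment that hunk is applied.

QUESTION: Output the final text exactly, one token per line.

Hunk 1: at line 1 remove [cnmz] add [ljy] -> 13 lines: koyzw ljy bql rmvil hvu czkjc xvigf ugu wczk axshk pat hsge ftdt
Hunk 2: at line 3 remove [hvu] add [bnpm] -> 13 lines: koyzw ljy bql rmvil bnpm czkjc xvigf ugu wczk axshk pat hsge ftdt
Hunk 3: at line 5 remove [xvigf] add [dtyoe] -> 13 lines: koyzw ljy bql rmvil bnpm czkjc dtyoe ugu wczk axshk pat hsge ftdt
Hunk 4: at line 4 remove [czkjc] add [kpede] -> 13 lines: koyzw ljy bql rmvil bnpm kpede dtyoe ugu wczk axshk pat hsge ftdt

Answer: koyzw
ljy
bql
rmvil
bnpm
kpede
dtyoe
ugu
wczk
axshk
pat
hsge
ftdt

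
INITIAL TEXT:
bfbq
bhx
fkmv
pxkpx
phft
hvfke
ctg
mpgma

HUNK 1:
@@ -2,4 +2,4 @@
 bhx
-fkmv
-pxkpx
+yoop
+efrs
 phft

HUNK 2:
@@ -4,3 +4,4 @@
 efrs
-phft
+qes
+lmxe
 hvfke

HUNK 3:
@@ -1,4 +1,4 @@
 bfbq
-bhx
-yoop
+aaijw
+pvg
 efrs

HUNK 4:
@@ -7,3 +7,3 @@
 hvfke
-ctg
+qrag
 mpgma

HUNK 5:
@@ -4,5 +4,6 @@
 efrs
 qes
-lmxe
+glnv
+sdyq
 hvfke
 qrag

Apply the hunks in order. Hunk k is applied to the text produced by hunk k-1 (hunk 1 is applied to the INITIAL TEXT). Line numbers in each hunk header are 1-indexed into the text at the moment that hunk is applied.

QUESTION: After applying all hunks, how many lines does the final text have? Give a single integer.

Hunk 1: at line 2 remove [fkmv,pxkpx] add [yoop,efrs] -> 8 lines: bfbq bhx yoop efrs phft hvfke ctg mpgma
Hunk 2: at line 4 remove [phft] add [qes,lmxe] -> 9 lines: bfbq bhx yoop efrs qes lmxe hvfke ctg mpgma
Hunk 3: at line 1 remove [bhx,yoop] add [aaijw,pvg] -> 9 lines: bfbq aaijw pvg efrs qes lmxe hvfke ctg mpgma
Hunk 4: at line 7 remove [ctg] add [qrag] -> 9 lines: bfbq aaijw pvg efrs qes lmxe hvfke qrag mpgma
Hunk 5: at line 4 remove [lmxe] add [glnv,sdyq] -> 10 lines: bfbq aaijw pvg efrs qes glnv sdyq hvfke qrag mpgma
Final line count: 10

Answer: 10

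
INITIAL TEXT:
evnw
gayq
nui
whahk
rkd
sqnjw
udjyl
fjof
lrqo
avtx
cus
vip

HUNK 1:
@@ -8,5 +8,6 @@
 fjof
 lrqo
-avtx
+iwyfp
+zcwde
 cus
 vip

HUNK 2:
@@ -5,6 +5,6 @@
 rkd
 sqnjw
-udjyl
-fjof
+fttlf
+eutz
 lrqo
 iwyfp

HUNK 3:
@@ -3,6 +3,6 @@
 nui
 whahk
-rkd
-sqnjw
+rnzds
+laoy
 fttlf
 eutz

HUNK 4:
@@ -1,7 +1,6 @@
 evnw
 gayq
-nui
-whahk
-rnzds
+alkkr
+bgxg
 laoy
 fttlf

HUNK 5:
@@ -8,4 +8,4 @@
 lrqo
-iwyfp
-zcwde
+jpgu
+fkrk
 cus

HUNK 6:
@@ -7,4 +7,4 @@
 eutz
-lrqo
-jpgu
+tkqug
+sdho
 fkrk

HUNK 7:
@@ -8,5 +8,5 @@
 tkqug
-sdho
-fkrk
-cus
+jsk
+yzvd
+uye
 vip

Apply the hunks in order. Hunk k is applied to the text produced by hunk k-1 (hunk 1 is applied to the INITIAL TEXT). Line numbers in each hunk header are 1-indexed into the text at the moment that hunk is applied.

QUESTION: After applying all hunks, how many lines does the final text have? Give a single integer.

Hunk 1: at line 8 remove [avtx] add [iwyfp,zcwde] -> 13 lines: evnw gayq nui whahk rkd sqnjw udjyl fjof lrqo iwyfp zcwde cus vip
Hunk 2: at line 5 remove [udjyl,fjof] add [fttlf,eutz] -> 13 lines: evnw gayq nui whahk rkd sqnjw fttlf eutz lrqo iwyfp zcwde cus vip
Hunk 3: at line 3 remove [rkd,sqnjw] add [rnzds,laoy] -> 13 lines: evnw gayq nui whahk rnzds laoy fttlf eutz lrqo iwyfp zcwde cus vip
Hunk 4: at line 1 remove [nui,whahk,rnzds] add [alkkr,bgxg] -> 12 lines: evnw gayq alkkr bgxg laoy fttlf eutz lrqo iwyfp zcwde cus vip
Hunk 5: at line 8 remove [iwyfp,zcwde] add [jpgu,fkrk] -> 12 lines: evnw gayq alkkr bgxg laoy fttlf eutz lrqo jpgu fkrk cus vip
Hunk 6: at line 7 remove [lrqo,jpgu] add [tkqug,sdho] -> 12 lines: evnw gayq alkkr bgxg laoy fttlf eutz tkqug sdho fkrk cus vip
Hunk 7: at line 8 remove [sdho,fkrk,cus] add [jsk,yzvd,uye] -> 12 lines: evnw gayq alkkr bgxg laoy fttlf eutz tkqug jsk yzvd uye vip
Final line count: 12

Answer: 12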